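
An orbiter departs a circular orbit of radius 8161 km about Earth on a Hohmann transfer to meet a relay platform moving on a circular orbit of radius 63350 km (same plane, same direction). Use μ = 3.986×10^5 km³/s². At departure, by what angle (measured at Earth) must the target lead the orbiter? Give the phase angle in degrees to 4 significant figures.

Transfer-ellipse semi-major axis a_t = (r₁ + r₂)/2 = (8161 + 63350)/2 = 35755.5 km.
Transfer time t = π√(a_t³/μ) = 33643.06 s.
The target's mean motion on its circular orbit is ω₂ = √(μ/r₂³) = 3.959576×10^-5 rad/s.
Angle swept by the target during transfer: ω₂·t = 1.332123 rad = 76.33°.
The orbiter traverses 180° on the transfer ellipse, so the target must lead by 180° − 76.33° = 103.7°.

φ = 103.7°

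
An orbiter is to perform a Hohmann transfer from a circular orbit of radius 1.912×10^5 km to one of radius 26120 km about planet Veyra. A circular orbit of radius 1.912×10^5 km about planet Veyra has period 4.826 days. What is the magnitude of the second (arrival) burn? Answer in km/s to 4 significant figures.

Δv₂ = 2.545 km/s

From Kepler's third law T² = 4π²r³/μ at r = 1.912×10^5 km, T = 4.826 days = 4.826 × 86400 s = 4.169664×10^5 s: μ = 4π²r³/T² = 1.58716×10^6 km³/s².
The Hohmann ellipse has a_t = (r₁ + r₂)/2 = 1.0866×10^5 km.
On the circular orbit at r = 26120 km, v_c = √(μ/r) = 7.795 km/s.
Transfer-orbit speed at the same r (vis-viva, a = a_t): v_t = √[μ(2/r − 1/a_t)] = 10.34 km/s.
Δv₂ = |v_t − v_c| = |10.34 − 7.795| = 2.545 km/s.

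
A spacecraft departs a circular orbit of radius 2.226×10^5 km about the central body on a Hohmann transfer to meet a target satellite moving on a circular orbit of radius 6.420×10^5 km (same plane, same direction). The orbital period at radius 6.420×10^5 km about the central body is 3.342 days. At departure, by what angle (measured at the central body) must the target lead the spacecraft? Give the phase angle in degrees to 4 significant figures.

φ = 80.54°

From Kepler's third law T² = 4π²r³/μ at r = 6.420×10^5 km, T = 3.342 days = 3.342 × 86400 s = 2.887488×10^5 s: μ = 4π²r³/T² = 1.25292×10^8 km³/s².
Semi-major axis of the transfer orbit: a_t = (2.226×10^5 + 6.420×10^5)/2 = 4.323×10^5 km.
Transfer time t = π√(a_t³/μ) = 79775 s.
The target's mean motion on its circular orbit is ω₂ = √(μ/r₂³) = 2.1760×10^-5 rad/s.
Angle swept by the target during transfer: ω₂·t = 1.7359 rad = 99.46°.
The spacecraft traverses 180° on the transfer ellipse, so the target must lead by 180° − 99.46° = 80.54°.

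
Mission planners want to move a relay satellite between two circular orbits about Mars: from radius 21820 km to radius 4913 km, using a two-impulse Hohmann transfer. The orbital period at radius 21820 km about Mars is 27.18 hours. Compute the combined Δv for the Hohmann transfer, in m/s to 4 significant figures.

From Kepler's third law T² = 4π²r³/μ at r = 21820 km, T = 27.18 hours = 27.18 × 3600 s = 97848 s: μ = 4π²r³/T² = 42837.1 km³/s².
Transfer-ellipse semi-major axis a_t = (r₁ + r₂)/2 = (21820 + 4913)/2 = 13366.5 km.
At r₁ the circular-orbit speed is v₁ = √(μ/r₁) = 1.40114 km/s.
On the transfer ellipse at r₁, vis-viva gives v_a = √[μ(2/r₁ − 1/a_t)] = 0.849468 km/s.
First burn Δv₁ = |v_a − v₁| = 0.5517 km/s.
Circular speed at r₂: v₂ = √(μ/r₂) = 2.9528 km/s.
Transfer-orbit speed at r₂: v_p = √[μ(2/r₂ − 1/a_t)] = 3.7727 km/s.
Second burn Δv₂ = |v₂ − v_p| = 0.8199 km/s.
Δv = Δv₁ + Δv₂ = 0.5517 + 0.8199 = 1.372 km/s.

Δv = 1372 m/s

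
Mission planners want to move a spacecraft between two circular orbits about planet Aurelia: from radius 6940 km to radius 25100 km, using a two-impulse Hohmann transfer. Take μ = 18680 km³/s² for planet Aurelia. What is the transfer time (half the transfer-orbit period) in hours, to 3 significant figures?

t = 12.9 hours

Semi-major axis of the transfer orbit: a_t = (6940 + 25100)/2 = 16020 km.
Half the transfer-orbit period gives t = π√(a_t³/μ) = 46610 s.
Converting: 46610 s ÷ 3600 s/hour = 12.9 hours.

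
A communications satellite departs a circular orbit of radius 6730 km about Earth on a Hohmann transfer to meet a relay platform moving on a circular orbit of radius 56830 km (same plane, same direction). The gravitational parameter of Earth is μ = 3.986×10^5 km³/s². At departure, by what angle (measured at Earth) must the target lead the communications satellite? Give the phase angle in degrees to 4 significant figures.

φ = 104.7°

The Hohmann ellipse has a_t = (r₁ + r₂)/2 = 31780 km.
Transfer time t = π√(a_t³/μ) = 28191.1 s.
The target's mean motion on its circular orbit is ω₂ = √(μ/r₂³) = 4.66017×10^-5 rad/s.
Angle swept by the target during transfer: ω₂·t = 1.31375 rad = 75.27°.
The communications satellite traverses 180° on the transfer ellipse, so the target must lead by 180° − 75.27° = 104.7°.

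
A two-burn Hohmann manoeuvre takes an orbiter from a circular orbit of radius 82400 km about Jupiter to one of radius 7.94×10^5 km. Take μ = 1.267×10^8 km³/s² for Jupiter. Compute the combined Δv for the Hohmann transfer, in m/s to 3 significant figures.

Transfer-ellipse semi-major axis a_t = (r₁ + r₂)/2 = (82400 + 7.940×10^5)/2 = 4.382×10^5 km.
Circular speed at r₁: v₁ = √(μ/r₁) = √(1.267×10^8/82400) = 39.213 km/s.
On the transfer ellipse at r₁, vis-viva equation gives v_p = √[μ(2/r₁ − 1/a_t)] = 52.784 km/s.
First burn Δv₁ = |v_p − v₁| = 13.571 km/s.
At r₂, v₂ = √(μ/r₂) = 12.6322 km/s.
Transfer-orbit speed at r₂: v_a = √[μ(2/r₂ − 1/a_t)] = 5.47779 km/s.
Second burn Δv₂ = |v₂ − v_a| = 7.1544 km/s.
Total Δv = Δv₁ + Δv₂ = 20.73 km/s.

Δv = 20700 m/s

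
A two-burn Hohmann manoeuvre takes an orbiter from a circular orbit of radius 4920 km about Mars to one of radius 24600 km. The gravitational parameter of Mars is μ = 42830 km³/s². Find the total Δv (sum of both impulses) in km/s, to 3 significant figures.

Semi-major axis of the transfer orbit: a_t = (4920 + 24600)/2 = 14760 km.
At r₁ the circular-orbit speed is v₁ = √(μ/r₁) = 2.95047 km/s.
On the transfer ellipse at r₁, v² = μ(2/r − 1/a) gives v_p = √[μ(2/r₁ − 1/a_t)] = 3.80904 km/s.
First burn Δv₁ = |v_p − v₁| = 0.8586 km/s.
At r₂, v₂ = √(μ/r₂) = 1.3195 km/s.
Transfer-orbit speed at r₂: v_a = √[μ(2/r₂ − 1/a_t)] = 0.76181 km/s.
Second burn Δv₂ = |v₂ − v_a| = 0.5577 km/s.
Total Δv = Δv₁ + Δv₂ = 1.416 km/s.

Δv = 1.42 km/s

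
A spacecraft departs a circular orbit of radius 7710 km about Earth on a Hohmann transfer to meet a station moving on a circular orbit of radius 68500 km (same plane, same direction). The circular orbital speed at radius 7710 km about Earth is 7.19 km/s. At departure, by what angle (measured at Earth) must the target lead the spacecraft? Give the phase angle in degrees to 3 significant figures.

φ = 105°

From the circular-orbit relation v² = μ/r at r = 7710 km: μ = v²r = (7.19)² × 7710 = 3.98577×10^5 km³/s².
Semi-major axis of the transfer orbit: a_t = (7710 + 68500)/2 = 38105 km.
Transfer time t = π√(a_t³/μ) = 37014 s.
Target angular speed ω₂ = √(μ/r₂³) = 3.5214×10^-5 rad/s.
Angle swept by the target during transfer: ω₂·t = 1.3034 rad = 74.68°.
Arrival is 180° from departure on the ellipse, so φ = 180° − 74.68° = 105°.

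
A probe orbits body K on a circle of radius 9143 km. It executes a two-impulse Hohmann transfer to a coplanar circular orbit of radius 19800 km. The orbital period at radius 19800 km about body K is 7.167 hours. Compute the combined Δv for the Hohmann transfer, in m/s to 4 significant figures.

From Kepler's third law T² = 4π²r³/μ at r = 19800 km, T = 7.167 hours = 7.167 × 3600 s = 25801.2 s: μ = 4π²r³/T² = 4.60337×10^5 km³/s².
Transfer-ellipse semi-major axis a_t = (r₁ + r₂)/2 = (9143 + 19800)/2 = 14471.5 km.
At r₁ the circular-orbit speed is v₁ = √(μ/r₁) = 7.096 km/s.
Transfer-orbit speed at r₁ (vis-viva): v_p = √[μ(2/r₁ − 1/a_t)] = 8.300 km/s.
First burn Δv₁ = |v_p − v₁| = 1.204 km/s.
Circular speed at r₂: v₂ = √(μ/r₂) = 4.8218 km/s.
Transfer-orbit speed at r₂: v_a = √[μ(2/r₂ − 1/a_t)] = 3.8326 km/s.
Second burn Δv₂ = |v₂ − v_a| = 0.9892 km/s.
Total Δv = Δv₁ + Δv₂ = 2.193 km/s.

Δv = 2193 m/s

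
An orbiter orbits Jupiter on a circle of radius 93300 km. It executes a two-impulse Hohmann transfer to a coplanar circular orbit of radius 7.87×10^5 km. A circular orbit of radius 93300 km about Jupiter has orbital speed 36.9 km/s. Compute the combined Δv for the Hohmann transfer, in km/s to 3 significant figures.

Δv = 19.3 km/s

From the circular-orbit relation v² = μ/r at r = 93300 km: μ = v²r = (36.9)² × 93300 = 1.27038×10^8 km³/s².
Semi-major axis of the transfer orbit: a_t = (93300 + 7.870×10^5)/2 = 4.4015×10^5 km.
At r₁ the circular-orbit speed is v₁ = √(μ/r₁) = 36.90 km/s.
Transfer-orbit speed at r₁ (vis-viva equation): v_p = √[μ(2/r₁ − 1/a_t)] = 49.34 km/s.
First burn Δv₁ = |v_p − v₁| = 12.44 km/s.
At r₂, v₂ = √(μ/r₂) = 12.7052 km/s.
Transfer-orbit speed at r₂: v_a = √[μ(2/r₂ − 1/a_t)] = 5.84952 km/s.
Second burn Δv₂ = |v₂ − v_a| = 6.856 km/s.
Δv = Δv₁ + Δv₂ = 12.44 + 6.856 = 19.30 km/s.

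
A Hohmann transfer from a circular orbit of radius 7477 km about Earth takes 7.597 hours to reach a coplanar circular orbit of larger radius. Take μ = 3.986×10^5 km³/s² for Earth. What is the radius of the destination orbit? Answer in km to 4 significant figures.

r₂ = 54810 km

Transfer time t = 7.597 hours = 27349.2 s, and t = π√(a_t³/μ).
So a_t = (μ t²/π²)^(1/3) = (3.986×10^5 × (27349.2)² / π²)^(1/3) = 31144 km.
Since a_t = (r₁ + r₂)/2, r₂ = 2a_t − r₁ = 2×31144 − 7477 = 54811 km.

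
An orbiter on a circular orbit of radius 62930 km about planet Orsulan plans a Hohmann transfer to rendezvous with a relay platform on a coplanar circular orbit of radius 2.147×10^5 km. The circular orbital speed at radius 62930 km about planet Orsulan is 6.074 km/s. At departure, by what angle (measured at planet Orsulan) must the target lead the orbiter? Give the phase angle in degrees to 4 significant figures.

From the circular-orbit relation v² = μ/r at r = 62930 km: μ = v²r = (6.074)² × 62930 = 2.32171×10^6 km³/s².
Transfer-ellipse semi-major axis a_t = (r₁ + r₂)/2 = (62930 + 2.147×10^5)/2 = 1.38815×10^5 km.
Transfer time t = π√(a_t³/μ) = 1.0664×10^5 s.
The target's mean motion on its circular orbit is ω₂ = √(μ/r₂³) = 1.5316×10^-5 rad/s.
Angle swept by the target during transfer: ω₂·t = 1.6333 rad = 93.58°.
The orbiter traverses 180° on the transfer ellipse, so the target must lead by 180° − 93.58° = 86.42°.

φ = 86.42°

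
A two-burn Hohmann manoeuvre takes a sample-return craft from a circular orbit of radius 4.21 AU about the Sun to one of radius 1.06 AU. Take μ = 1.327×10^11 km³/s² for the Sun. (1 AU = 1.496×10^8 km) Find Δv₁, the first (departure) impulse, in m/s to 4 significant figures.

In km: r₁ = 4.21 × 1.496×10^8 = 6.29816×10^8 km; r₂ = 1.06 × 1.496×10^8 = 1.58576×10^8 km.
Semi-major axis of the transfer orbit: a_t = (6.29816×10^8 + 1.58576×10^8)/2 = 3.94196×10^8 km.
Circular speed at r = 6.29816×10^8 km: v_c = √(μ/r) = 14.515 km/s.
Transfer-orbit speed at the same r (vis-viva, a = a_t): v_t = √[μ(2/r − 1/a_t)] = 9.2064 km/s.
Δv₁ = |v_t − v_c| = |9.2064 − 14.515| = 5.309 km/s.

Δv₁ = 5309 m/s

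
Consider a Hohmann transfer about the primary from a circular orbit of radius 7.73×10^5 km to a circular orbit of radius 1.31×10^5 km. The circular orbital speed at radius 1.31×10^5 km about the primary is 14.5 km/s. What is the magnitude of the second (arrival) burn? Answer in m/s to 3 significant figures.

Δv₂ = 4460 m/s

From the circular-orbit relation v² = μ/r at r = 1.31×10^5 km: μ = v²r = (14.5)² × 1.31×10^5 = 2.75428×10^7 km³/s².
Transfer-ellipse semi-major axis a_t = (r₁ + r₂)/2 = (7.730×10^5 + 1.310×10^5)/2 = 4.520×10^5 km.
Circular speed at r = 1.310×10^5 km: v_c = √(μ/r) = 14.500 km/s.
Vis-viva on the transfer ellipse at r = 1.310×10^5 km gives v_t = √[μ(2/r − 1/a_t)] = 18.962 km/s.
Δv₂ = |v_t − v_c| = |18.962 − 14.500| = 4.462 km/s.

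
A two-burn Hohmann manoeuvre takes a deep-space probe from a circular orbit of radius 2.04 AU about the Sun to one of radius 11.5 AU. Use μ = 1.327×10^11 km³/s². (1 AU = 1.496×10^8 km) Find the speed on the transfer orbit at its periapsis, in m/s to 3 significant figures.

In km: r₁ = 2.04 × 1.496×10^8 = 3.05184×10^8 km; r₂ = 11.5 × 1.496×10^8 = 1.7204×10^9 km.
Semi-major axis of the transfer orbit: a_t = (3.05184×10^8 + 1.7204×10^9)/2 = 1.012792×10^9 km.
The periapsis of the transfer ellipse is at r = 3.05184×10^8 km.
Applying v² = μ(2/r − 1/a_t): v = 27.18 km/s.

v = 27200 m/s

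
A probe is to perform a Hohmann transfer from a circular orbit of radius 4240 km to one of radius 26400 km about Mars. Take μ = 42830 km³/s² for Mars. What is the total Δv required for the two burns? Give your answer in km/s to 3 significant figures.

Δv = 1.60 km/s

Semi-major axis of the transfer orbit: a_t = (4240 + 26400)/2 = 15320 km.
Circular speed at r₁: v₁ = √(μ/r₁) = √(42830/4240) = 3.178272 km/s.
On the transfer ellipse at r₁, v² = μ(2/r − 1/a) gives v_p = √[μ(2/r₁ − 1/a_t)] = 4.172186 km/s.
First burn Δv₁ = |v_p − v₁| = 0.99391 km/s.
At r₂, v₂ = √(μ/r₂) = 1.273714 km/s.
Transfer-orbit speed at r₂: v_a = √[μ(2/r₂ − 1/a_t)] = 0.6700784 km/s.
Second burn Δv₂ = |v₂ − v_a| = 0.60364 km/s.
Total Δv = Δv₁ + Δv₂ = 1.598 km/s.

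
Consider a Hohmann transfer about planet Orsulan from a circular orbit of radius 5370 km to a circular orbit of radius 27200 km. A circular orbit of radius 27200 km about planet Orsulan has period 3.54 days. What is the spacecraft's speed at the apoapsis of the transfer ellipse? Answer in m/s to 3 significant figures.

v = 321 m/s

From Kepler's third law T² = 4π²r³/μ at r = 27200 km, T = 3.54 days = 3.54 × 86400 s = 3.05856×10^5 s: μ = 4π²r³/T² = 8492.44 km³/s².
Transfer-ellipse semi-major axis a_t = (r₁ + r₂)/2 = (5370 + 27200)/2 = 16285 km.
At apoapsis, r = 27200 km.
From the vis-viva equation, v = √[μ(2/r − 1/a_t)] = 0.3209 km/s.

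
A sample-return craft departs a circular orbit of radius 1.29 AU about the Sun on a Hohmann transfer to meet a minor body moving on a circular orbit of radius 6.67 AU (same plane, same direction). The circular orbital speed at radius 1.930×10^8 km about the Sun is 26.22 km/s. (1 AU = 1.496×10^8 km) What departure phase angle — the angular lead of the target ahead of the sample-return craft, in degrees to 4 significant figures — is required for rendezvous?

From the circular-orbit relation v² = μ/r at r = 1.930×10^8 km: μ = v²r = (26.22)² × 1.930×10^8 = 1.32685×10^11 km³/s².
In km: r₁ = 1.29 × 1.496×10^8 = 1.92984×10^8 km; r₂ = 6.67 × 1.496×10^8 = 9.97832×10^8 km.
The Hohmann ellipse has a_t = (r₁ + r₂)/2 = 5.95408×10^8 km.
Transfer time t = π√(a_t³/μ) = 1.25303×10^8 s.
Target angular speed ω₂ = √(μ/r₂³) = 1.15565×10^-8 rad/s.
Angle swept by the target during transfer: ω₂·t = 1.4481 rad = 82.97°.
The sample-return craft traverses 180° on the transfer ellipse, so the target must lead by 180° − 82.97° = 97.03°.

φ = 97.03°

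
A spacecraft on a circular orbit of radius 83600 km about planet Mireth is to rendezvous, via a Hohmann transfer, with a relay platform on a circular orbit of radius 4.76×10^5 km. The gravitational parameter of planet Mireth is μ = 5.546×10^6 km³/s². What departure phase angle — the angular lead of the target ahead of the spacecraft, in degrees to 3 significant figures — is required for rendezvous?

The Hohmann ellipse has a_t = (r₁ + r₂)/2 = 2.798×10^5 km.
Transfer time t = π√(a_t³/μ) = 1.9744×10^5 s.
The target's mean motion on its circular orbit is ω₂ = √(μ/r₂³) = 7.1710×10^-6 rad/s.
Angle swept by the target during transfer: ω₂·t = 1.4158 rad = 81.12°.
Arrival is 180° from departure on the ellipse, so φ = 180° − 81.12° = 98.9°.

φ = 98.9°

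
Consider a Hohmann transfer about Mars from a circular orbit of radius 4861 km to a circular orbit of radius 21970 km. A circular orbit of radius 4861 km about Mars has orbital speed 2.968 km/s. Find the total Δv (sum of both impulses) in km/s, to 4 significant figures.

Δv = 1.386 km/s

From the circular-orbit relation v² = μ/r at r = 4861 km: μ = v²r = (2.968)² × 4861 = 42820.7 km³/s².
The Hohmann ellipse has a_t = (r₁ + r₂)/2 = 13415.5 km.
Circular speed at r₁: v₁ = √(μ/r₁) = √(42820.7/4861) = 2.9680 km/s.
On the transfer ellipse at r₁, v² = μ(2/r − 1/a) gives v_p = √[μ(2/r₁ − 1/a_t)] = 3.7982 km/s.
First burn Δv₁ = |v_p − v₁| = 0.8302 km/s.
At r₂, v₂ = √(μ/r₂) = 1.3961 km/s.
Transfer-orbit speed at r₂: v_a = √[μ(2/r₂ − 1/a_t)] = 0.84037 km/s.
Second burn Δv₂ = |v₂ − v_a| = 0.5557 km/s.
Total Δv = Δv₁ + Δv₂ = 1.386 km/s.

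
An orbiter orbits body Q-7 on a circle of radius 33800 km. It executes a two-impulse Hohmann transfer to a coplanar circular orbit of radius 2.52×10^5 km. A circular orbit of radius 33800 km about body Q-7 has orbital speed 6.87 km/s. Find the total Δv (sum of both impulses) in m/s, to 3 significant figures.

Δv = 3550 m/s

From the circular-orbit relation v² = μ/r at r = 33800 km: μ = v²r = (6.87)² × 33800 = 1.59526×10^6 km³/s².
The Hohmann ellipse has a_t = (r₁ + r₂)/2 = 1.429×10^5 km.
Circular speed at r₁: v₁ = √(μ/r₁) = √(1.59526×10^6/33800) = 6.870 km/s.
Transfer-orbit speed at r₁ (vis-viva): v_p = √[μ(2/r₁ − 1/a_t)] = 9.123 km/s.
First burn Δv₁ = |v_p − v₁| = 2.253 km/s.
At r₂, v₂ = √(μ/r₂) = 2.516 km/s.
Transfer-orbit speed at r₂: v_a = √[μ(2/r₂ − 1/a_t)] = 1.224 km/s.
Second burn Δv₂ = |v₂ − v_a| = 1.292 km/s.
Total Δv = Δv₁ + Δv₂ = 3.545 km/s.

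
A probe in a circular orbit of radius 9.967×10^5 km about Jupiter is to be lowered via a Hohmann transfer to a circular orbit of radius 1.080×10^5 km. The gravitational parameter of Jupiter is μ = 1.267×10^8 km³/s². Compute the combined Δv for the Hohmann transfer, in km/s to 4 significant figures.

Semi-major axis of the transfer orbit: a_t = (9.967×10^5 + 1.080×10^5)/2 = 5.5235×10^5 km.
Circular speed at r₁: v₁ = √(μ/r₁) = √(1.267×10^8/9.967×10^5) = 11.2747 km/s.
On the transfer ellipse at r₁, vis-viva gives v_a = √[μ(2/r₁ − 1/a_t)] = 4.98552 km/s.
First burn Δv₁ = |v_a − v₁| = 6.289 km/s.
At r₂, v₂ = √(μ/r₂) = 34.25 km/s.
Transfer-orbit speed at r₂: v_p = √[μ(2/r₂ − 1/a_t)] = 46.01 km/s.
Second burn Δv₂ = |v₂ − v_p| = 11.76 km/s.
Δv = Δv₁ + Δv₂ = 6.289 + 11.76 = 18.05 km/s.

Δv = 18.05 km/s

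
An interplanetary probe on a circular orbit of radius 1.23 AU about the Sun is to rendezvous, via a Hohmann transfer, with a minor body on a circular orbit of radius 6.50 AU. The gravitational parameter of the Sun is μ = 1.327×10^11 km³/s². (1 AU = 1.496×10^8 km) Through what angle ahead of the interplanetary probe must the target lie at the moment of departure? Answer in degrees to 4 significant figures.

In km: r₁ = 1.23 × 1.496×10^8 = 1.84008×10^8 km; r₂ = 6.50 × 1.496×10^8 = 9.724×10^8 km.
Transfer-ellipse semi-major axis a_t = (r₁ + r₂)/2 = (1.84008×10^8 + 9.724×10^8)/2 = 5.78204×10^8 km.
The half-period of the transfer ellipse is t = π√(a_t³/μ) = 1.19905×10^8 s.
The target's mean motion on its circular orbit is ω₂ = √(μ/r₂³) = 1.20135×10^-8 rad/s.
Angle swept by the target during transfer: ω₂·t = 1.4405 rad = 82.53°.
The interplanetary probe traverses 180° on the transfer ellipse, so the target must lead by 180° − 82.53° = 97.47°.

φ = 97.47°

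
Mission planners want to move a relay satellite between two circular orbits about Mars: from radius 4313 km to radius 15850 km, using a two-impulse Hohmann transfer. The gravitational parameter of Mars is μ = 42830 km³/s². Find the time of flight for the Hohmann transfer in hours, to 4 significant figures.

t = 4.268 hours

Semi-major axis of the transfer orbit: a_t = (4313 + 15850)/2 = 10081.5 km.
By Kepler's third law the transfer-orbit period is T = 2π√(a_t³/μ), so t = T/2 = 15366 s.
Converting: 15366 s ÷ 3600 s/hour = 4.268 hours.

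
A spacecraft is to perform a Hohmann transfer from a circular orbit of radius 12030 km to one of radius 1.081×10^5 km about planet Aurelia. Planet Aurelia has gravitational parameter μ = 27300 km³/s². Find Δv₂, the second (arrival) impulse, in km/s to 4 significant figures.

Δv₂ = 0.2776 km/s

Transfer-ellipse semi-major axis a_t = (r₁ + r₂)/2 = (12030 + 1.081×10^5)/2 = 60065 km.
Circular speed at r = 1.081×10^5 km: v_c = √(μ/r) = 0.5025 km/s.
Transfer-orbit speed at the same r (vis-viva, a = a_t): v_t = √[μ(2/r − 1/a_t)] = 0.2249 km/s.
Δv₂ = |v_t − v_c| = |0.2249 − 0.5025| = 0.2776 km/s.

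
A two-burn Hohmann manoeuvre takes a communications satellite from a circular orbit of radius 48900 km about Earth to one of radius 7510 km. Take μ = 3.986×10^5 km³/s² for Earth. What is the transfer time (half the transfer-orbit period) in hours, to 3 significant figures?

The Hohmann ellipse has a_t = (r₁ + r₂)/2 = 28205 km.
Transfer time t = π√(a_t³/μ) = π√((28205)³ / 3.986×10^5) = 23570 s.
Converting: 23570 s ÷ 3600 s/hour = 6.55 hours.

t = 6.55 hours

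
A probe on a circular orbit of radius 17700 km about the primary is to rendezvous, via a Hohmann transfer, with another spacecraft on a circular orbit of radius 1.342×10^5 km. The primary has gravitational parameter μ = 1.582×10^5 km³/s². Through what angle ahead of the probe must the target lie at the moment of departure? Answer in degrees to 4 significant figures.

φ = 103.4°

Transfer-ellipse semi-major axis a_t = (r₁ + r₂)/2 = (17700 + 1.342×10^5)/2 = 75950 km.
Transfer time t = π√(a_t³/μ) = 1.65325×10^5 s.
Target angular speed ω₂ = √(μ/r₂³) = 8.09048×10^-6 rad/s.
Angle swept by the target during transfer: ω₂·t = 1.3376 rad = 76.64°.
The probe traverses 180° on the transfer ellipse, so the target must lead by 180° − 76.64° = 103.4°.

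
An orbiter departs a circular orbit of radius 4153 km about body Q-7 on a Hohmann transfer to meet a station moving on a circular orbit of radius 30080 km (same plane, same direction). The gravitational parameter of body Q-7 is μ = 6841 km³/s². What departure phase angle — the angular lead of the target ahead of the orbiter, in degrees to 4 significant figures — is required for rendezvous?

φ = 102.7°

Semi-major axis of the transfer orbit: a_t = (4153 + 30080)/2 = 17116.5 km.
Transfer time t = π√(a_t³/μ) = 85057 s.
Target angular speed ω₂ = √(μ/r₂³) = 1.5854×10^-5 rad/s.
Angle swept by the target during transfer: ω₂·t = 1.3485 rad = 77.26°.
The orbiter traverses 180° on the transfer ellipse, so the target must lead by 180° − 77.26° = 102.7°.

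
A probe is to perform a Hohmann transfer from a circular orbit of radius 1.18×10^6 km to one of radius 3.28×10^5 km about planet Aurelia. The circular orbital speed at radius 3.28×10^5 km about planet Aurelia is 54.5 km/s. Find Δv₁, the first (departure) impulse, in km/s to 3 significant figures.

From the circular-orbit relation v² = μ/r at r = 3.28×10^5 km: μ = v²r = (54.5)² × 3.28×10^5 = 9.74242×10^8 km³/s².
Transfer-ellipse semi-major axis a_t = (r₁ + r₂)/2 = (1.180×10^6 + 3.280×10^5)/2 = 7.540×10^5 km.
On the circular orbit at r = 1.180×10^6 km, v_c = √(μ/r) = 28.734 km/s.
Transfer-orbit speed at the same r (vis-viva, a = a_t): v_t = √[μ(2/r − 1/a_t)] = 18.952 km/s.
Δv₁ = |v_t − v_c| = |18.952 − 28.734| = 9.782 km/s.

Δv₁ = 9.78 km/s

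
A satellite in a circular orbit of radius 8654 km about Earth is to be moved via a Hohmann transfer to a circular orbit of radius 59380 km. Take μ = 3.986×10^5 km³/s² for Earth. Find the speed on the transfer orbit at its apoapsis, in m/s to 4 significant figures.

v = 1307 m/s

Semi-major axis of the transfer orbit: a_t = (8654 + 59380)/2 = 34017 km.
The apoapsis of the transfer ellipse is at r = 59380 km.
Vis-viva: v = √[μ(2/r − 1/a_t)] = √[3.986×10^5 × (2/59380 − 1/34017)] = 1.307 km/s.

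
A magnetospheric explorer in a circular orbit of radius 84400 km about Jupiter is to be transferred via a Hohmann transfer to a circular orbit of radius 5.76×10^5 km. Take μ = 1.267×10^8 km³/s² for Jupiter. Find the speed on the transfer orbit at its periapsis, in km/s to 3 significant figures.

v = 51.2 km/s

Transfer-ellipse semi-major axis a_t = (r₁ + r₂)/2 = (84400 + 5.760×10^5)/2 = 3.302×10^5 km.
At periapsis, r = 84400 km.
From the vis-viva equation, v = √[μ(2/r − 1/a_t)] = 51.17 km/s.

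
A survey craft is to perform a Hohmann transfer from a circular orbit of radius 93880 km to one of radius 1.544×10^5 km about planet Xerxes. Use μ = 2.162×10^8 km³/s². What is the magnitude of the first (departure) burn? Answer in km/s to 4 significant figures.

Δv₁ = 5.530 km/s

Transfer-ellipse semi-major axis a_t = (r₁ + r₂)/2 = (93880 + 1.544×10^5)/2 = 1.2414×10^5 km.
On the circular orbit at r = 93880 km, v_c = √(μ/r) = 47.99 km/s.
Vis-viva on the transfer ellipse at r = 93880 km gives v_t = √[μ(2/r − 1/a_t)] = 53.52 km/s.
Δv₁ = |v_t − v_c| = |53.52 − 47.99| = 5.530 km/s.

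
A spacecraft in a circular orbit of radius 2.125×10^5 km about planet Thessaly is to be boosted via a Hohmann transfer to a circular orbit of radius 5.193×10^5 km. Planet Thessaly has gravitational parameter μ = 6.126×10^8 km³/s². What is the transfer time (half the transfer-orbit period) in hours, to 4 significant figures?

The Hohmann ellipse has a_t = (r₁ + r₂)/2 = 3.659×10^5 km.
Half the transfer-orbit period gives t = π√(a_t³/μ) = 28093 s.
Converting: 28093 s ÷ 3600 s/hour = 7.804 hours.

t = 7.804 hours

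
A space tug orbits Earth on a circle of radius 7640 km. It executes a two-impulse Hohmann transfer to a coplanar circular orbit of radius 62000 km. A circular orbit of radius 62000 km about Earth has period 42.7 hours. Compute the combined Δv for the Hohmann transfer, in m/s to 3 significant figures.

Δv = 3760 m/s

From Kepler's third law T² = 4π²r³/μ at r = 62000 km, T = 42.7 hours = 42.7 × 3600 s = 1.5372×10^5 s: μ = 4π²r³/T² = 3.98175×10^5 km³/s².
Transfer-ellipse semi-major axis a_t = (r₁ + r₂)/2 = (7640 + 62000)/2 = 34820 km.
Circular speed at r₁: v₁ = √(μ/r₁) = √(3.98175×10^5/7640) = 7.219 km/s.
On the transfer ellipse at r₁, vis-viva gives v_p = √[μ(2/r₁ − 1/a_t)] = 9.633 km/s.
First burn Δv₁ = |v_p − v₁| = 2.414 km/s.
At r₂, v₂ = √(μ/r₂) = 2.534 km/s.
Transfer-orbit speed at r₂: v_a = √[μ(2/r₂ − 1/a_t)] = 1.187 km/s.
Second burn Δv₂ = |v₂ − v_a| = 1.347 km/s.
Total Δv = Δv₁ + Δv₂ = 3.761 km/s.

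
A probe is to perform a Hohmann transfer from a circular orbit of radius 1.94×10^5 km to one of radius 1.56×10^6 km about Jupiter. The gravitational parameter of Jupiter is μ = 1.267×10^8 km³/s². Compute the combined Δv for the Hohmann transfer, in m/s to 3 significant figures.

Transfer-ellipse semi-major axis a_t = (r₁ + r₂)/2 = (1.940×10^5 + 1.560×10^6)/2 = 8.770×10^5 km.
At r₁ the circular-orbit speed is v₁ = √(μ/r₁) = 25.556 km/s.
On the transfer ellipse at r₁, vis-viva gives v_p = √[μ(2/r₁ − 1/a_t)] = 34.084 km/s.
First burn Δv₁ = |v_p − v₁| = 8.528 km/s.
At r₂, v₂ = √(μ/r₂) = 9.012 km/s.
Transfer-orbit speed at r₂: v_a = √[μ(2/r₂ − 1/a_t)] = 4.239 km/s.
Second burn Δv₂ = |v₂ − v_a| = 4.773 km/s.
Total Δv = Δv₁ + Δv₂ = 13.30 km/s.

Δv = 13300 m/s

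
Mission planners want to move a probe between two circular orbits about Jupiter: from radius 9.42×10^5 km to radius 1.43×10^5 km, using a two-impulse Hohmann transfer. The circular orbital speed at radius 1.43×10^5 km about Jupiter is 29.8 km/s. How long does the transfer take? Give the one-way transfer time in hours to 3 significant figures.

t = 30.9 hours

From the circular-orbit relation v² = μ/r at r = 1.43×10^5 km: μ = v²r = (29.8)² × 1.43×10^5 = 1.26990×10^8 km³/s².
Semi-major axis of the transfer orbit: a_t = (9.420×10^5 + 1.430×10^5)/2 = 5.425×10^5 km.
Half the transfer-orbit period gives t = π√(a_t³/μ) = 1.114×10^5 s.
Converting: 1.114×10^5 s ÷ 3600 s/hour = 30.9 hours.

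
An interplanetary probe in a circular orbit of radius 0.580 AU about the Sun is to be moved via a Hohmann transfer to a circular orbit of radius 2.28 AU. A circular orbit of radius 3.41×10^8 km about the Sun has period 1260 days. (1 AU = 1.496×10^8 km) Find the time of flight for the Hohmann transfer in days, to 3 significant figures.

t = 313 days

From Kepler's third law T² = 4π²r³/μ at r = 3.41×10^8 km, T = 1260 days = 1260 × 86400 s = 1.08864×10^8 s: μ = 4π²r³/T² = 1.32085×10^11 km³/s².
In km: r₁ = 0.580 × 1.496×10^8 = 8.6768×10^7 km; r₂ = 2.28 × 1.496×10^8 = 3.41088×10^8 km.
Semi-major axis of the transfer orbit: a_t = (8.6768×10^7 + 3.41088×10^8)/2 = 2.13928×10^8 km.
Half the transfer-orbit period gives t = π√(a_t³/μ) = 2.705×10^7 s.
Converting: 2.705×10^7 s ÷ 86400 s/day = 313 days.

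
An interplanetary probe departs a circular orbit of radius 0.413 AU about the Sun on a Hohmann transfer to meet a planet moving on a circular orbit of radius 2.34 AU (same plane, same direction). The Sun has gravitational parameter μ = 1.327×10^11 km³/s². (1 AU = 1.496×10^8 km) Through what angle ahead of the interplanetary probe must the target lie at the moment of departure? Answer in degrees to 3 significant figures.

φ = 98.8°

In km: r₁ = 0.413 × 1.496×10^8 = 6.17848×10^7 km; r₂ = 2.34 × 1.496×10^8 = 3.50064×10^8 km.
Semi-major axis of the transfer orbit: a_t = (6.17848×10^7 + 3.50064×10^8)/2 = 2.059244×10^8 km.
Transfer time t = π√(a_t³/μ) = 2.5485×10^7 s.
Target angular speed ω₂ = √(μ/r₂³) = 5.5618×10^-8 rad/s.
Angle swept by the target during transfer: ω₂·t = 1.4174 rad = 81.21°.
Arrival is 180° from departure on the ellipse, so φ = 180° − 81.21° = 98.8°.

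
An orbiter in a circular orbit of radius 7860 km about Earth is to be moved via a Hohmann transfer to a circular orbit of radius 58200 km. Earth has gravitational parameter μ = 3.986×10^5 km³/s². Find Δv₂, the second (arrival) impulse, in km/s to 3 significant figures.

Transfer-ellipse semi-major axis a_t = (r₁ + r₂)/2 = (7860 + 58200)/2 = 33030 km.
On the circular orbit at r = 58200 km, v_c = √(μ/r) = 2.617 km/s.
Transfer-orbit speed at the same r (vis-viva, a = a_t): v_t = √[μ(2/r − 1/a_t)] = 1.277 km/s.
Δv₂ = |v_t − v_c| = |1.277 − 2.617| = 1.340 km/s.

Δv₂ = 1.34 km/s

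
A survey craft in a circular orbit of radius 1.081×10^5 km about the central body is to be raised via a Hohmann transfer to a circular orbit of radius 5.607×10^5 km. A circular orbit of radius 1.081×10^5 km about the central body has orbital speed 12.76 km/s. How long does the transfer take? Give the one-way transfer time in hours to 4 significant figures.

From the circular-orbit relation v² = μ/r at r = 1.081×10^5 km: μ = v²r = (12.76)² × 1.081×10^5 = 1.76006×10^7 km³/s².
The Hohmann ellipse has a_t = (r₁ + r₂)/2 = 3.344×10^5 km.
Transfer time t = π√(a_t³/μ) = π√((3.344×10^5)³ / 1.76006×10^7) = 1.448×10^5 s.
Converting: 1.448×10^5 s ÷ 3600 s/hour = 40.22 hours.

t = 40.22 hours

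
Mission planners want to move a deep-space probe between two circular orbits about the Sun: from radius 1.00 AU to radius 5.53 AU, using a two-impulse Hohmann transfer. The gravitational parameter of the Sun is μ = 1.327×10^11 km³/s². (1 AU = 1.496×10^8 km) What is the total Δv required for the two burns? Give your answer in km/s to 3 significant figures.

In km: r₁ = 1.00 × 1.496×10^8 = 1.496×10^8 km; r₂ = 5.53 × 1.496×10^8 = 8.27288×10^8 km.
Semi-major axis of the transfer orbit: a_t = (1.496×10^8 + 8.27288×10^8)/2 = 4.88444×10^8 km.
At r₁ the circular-orbit speed is v₁ = √(μ/r₁) = 29.783 km/s.
Transfer-orbit speed at r₁ (vis-viva): v_p = √[μ(2/r₁ − 1/a_t)] = 38.761 km/s.
First burn Δv₁ = |v_p − v₁| = 8.978 km/s.
At r₂, v₂ = √(μ/r₂) = 12.665 km/s.
Transfer-orbit speed at r₂: v_a = √[μ(2/r₂ − 1/a_t)] = 7.0092 km/s.
Second burn Δv₂ = |v₂ − v_a| = 5.656 km/s.
Δv = Δv₁ + Δv₂ = 8.978 + 5.656 = 14.63 km/s.

Δv = 14.6 km/s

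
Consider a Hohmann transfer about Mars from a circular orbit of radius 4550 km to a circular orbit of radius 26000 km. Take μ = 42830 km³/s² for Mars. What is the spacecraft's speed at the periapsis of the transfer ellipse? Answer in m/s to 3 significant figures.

Transfer-ellipse semi-major axis a_t = (r₁ + r₂)/2 = (4550 + 26000)/2 = 15275 km.
At periapsis, r = 4550 km.
From the vis-viva equation, v = √[μ(2/r − 1/a_t)] = 4.003 km/s.

v = 4000 m/s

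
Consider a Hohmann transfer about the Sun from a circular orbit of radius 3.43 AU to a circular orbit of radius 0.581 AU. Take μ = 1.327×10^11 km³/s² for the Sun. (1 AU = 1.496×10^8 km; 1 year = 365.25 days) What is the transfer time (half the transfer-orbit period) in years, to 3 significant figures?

In km: r₁ = 3.43 × 1.496×10^8 = 5.13128×10^8 km; r₂ = 0.581 × 1.496×10^8 = 8.69176×10^7 km.
Semi-major axis of the transfer orbit: a_t = (5.13128×10^8 + 8.69176×10^7)/2 = 3.000228×10^8 km.
Half the transfer-orbit period gives t = π√(a_t³/μ) = 4.482×10^7 s.
Converting: 4.482×10^7 s ÷ 3.15576×10^7 s/year (365.25 × 86400) = 1.42 years.

t = 1.42 years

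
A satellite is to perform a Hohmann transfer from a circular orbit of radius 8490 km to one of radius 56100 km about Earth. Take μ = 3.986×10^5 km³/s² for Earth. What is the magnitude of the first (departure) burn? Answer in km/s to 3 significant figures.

Transfer-ellipse semi-major axis a_t = (r₁ + r₂)/2 = (8490 + 56100)/2 = 32295 km.
On the circular orbit at r = 8490 km, v_c = √(μ/r) = 6.852 km/s.
Vis-viva on the transfer ellipse at r = 8490 km gives v_t = √[μ(2/r − 1/a_t)] = 9.031 km/s.
Δv₁ = |v_t − v_c| = |9.031 − 6.852| = 2.179 km/s.

Δv₁ = 2.18 km/s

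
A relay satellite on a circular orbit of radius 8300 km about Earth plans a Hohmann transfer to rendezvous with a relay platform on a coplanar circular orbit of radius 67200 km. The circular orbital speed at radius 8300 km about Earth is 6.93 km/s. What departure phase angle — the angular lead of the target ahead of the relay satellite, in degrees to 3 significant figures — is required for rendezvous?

From the circular-orbit relation v² = μ/r at r = 8300 km: μ = v²r = (6.93)² × 8300 = 3.98607×10^5 km³/s².
Transfer-ellipse semi-major axis a_t = (r₁ + r₂)/2 = (8300 + 67200)/2 = 37750 km.
Transfer time t = π√(a_t³/μ) = 36496.7 s.
Target angular speed ω₂ = √(μ/r₂³) = 3.62425×10^-5 rad/s.
Angle swept by the target during transfer: ω₂·t = 1.3227 rad = 75.79°.
Arrival is 180° from departure on the ellipse, so φ = 180° − 75.79° = 104°.

φ = 104°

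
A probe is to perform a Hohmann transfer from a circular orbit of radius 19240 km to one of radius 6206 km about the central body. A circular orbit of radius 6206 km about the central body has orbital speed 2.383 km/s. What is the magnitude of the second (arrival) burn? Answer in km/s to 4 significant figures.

Δv₂ = 0.5474 km/s

From the circular-orbit relation v² = μ/r at r = 6206 km: μ = v²r = (2.383)² × 6206 = 35241.9 km³/s².
Transfer-ellipse semi-major axis a_t = (r₁ + r₂)/2 = (19240 + 6206)/2 = 12723 km.
Circular speed at r = 6206 km: v_c = √(μ/r) = 2.3830 km/s.
Vis-viva on the transfer ellipse at r = 6206 km gives v_t = √[μ(2/r − 1/a_t)] = 2.9304 km/s.
Δv₂ = |v_t − v_c| = |2.9304 − 2.3830| = 0.5474 km/s.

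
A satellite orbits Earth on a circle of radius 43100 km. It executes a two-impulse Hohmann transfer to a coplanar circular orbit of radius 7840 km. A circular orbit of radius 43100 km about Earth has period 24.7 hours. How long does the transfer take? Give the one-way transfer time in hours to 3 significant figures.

t = 5.61 hours

From Kepler's third law T² = 4π²r³/μ at r = 43100 km, T = 24.7 hours = 24.7 × 3600 s = 88920 s: μ = 4π²r³/T² = 3.99754×10^5 km³/s².
The Hohmann ellipse has a_t = (r₁ + r₂)/2 = 25470 km.
Half the transfer-orbit period gives t = π√(a_t³/μ) = 20200 s.
Converting: 20200 s ÷ 3600 s/hour = 5.61 hours.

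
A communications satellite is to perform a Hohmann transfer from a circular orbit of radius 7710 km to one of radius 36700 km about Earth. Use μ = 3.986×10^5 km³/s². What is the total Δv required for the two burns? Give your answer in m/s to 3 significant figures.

Semi-major axis of the transfer orbit: a_t = (7710 + 36700)/2 = 22205 km.
At r₁ the circular-orbit speed is v₁ = √(μ/r₁) = 7.1902 km/s.
Transfer-orbit speed at r₁ (v² = μ(2/r − 1/a)): v_p = √[μ(2/r₁ − 1/a_t)] = 9.2438 km/s.
First burn Δv₁ = |v_p − v₁| = 2.0536 km/s.
At r₂, v₂ = √(μ/r₂) = 3.2956 km/s.
Transfer-orbit speed at r₂: v_a = √[μ(2/r₂ − 1/a_t)] = 1.9419 km/s.
Second burn Δv₂ = |v₂ − v_a| = 1.3537 km/s.
Δv = Δv₁ + Δv₂ = 2.0536 + 1.3537 = 3.407 km/s.

Δv = 3410 m/s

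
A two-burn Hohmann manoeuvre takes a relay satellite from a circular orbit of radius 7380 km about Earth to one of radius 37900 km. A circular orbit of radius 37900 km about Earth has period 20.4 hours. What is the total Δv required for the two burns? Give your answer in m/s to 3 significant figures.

From Kepler's third law T² = 4π²r³/μ at r = 37900 km, T = 20.4 hours = 20.4 × 3600 s = 73440 s: μ = 4π²r³/T² = 3.98485×10^5 km³/s².
The Hohmann ellipse has a_t = (r₁ + r₂)/2 = 22640 km.
Circular speed at r₁: v₁ = √(μ/r₁) = √(3.98485×10^5/7380) = 7.348 km/s.
On the transfer ellipse at r₁, v² = μ(2/r − 1/a) gives v_p = √[μ(2/r₁ − 1/a_t)] = 9.507 km/s.
First burn Δv₁ = |v_p − v₁| = 2.159 km/s.
At r₂, v₂ = √(μ/r₂) = 3.2425 km/s.
Transfer-orbit speed at r₂: v_a = √[μ(2/r₂ − 1/a_t)] = 1.8513 km/s.
Second burn Δv₂ = |v₂ − v_a| = 1.391 km/s.
Δv = Δv₁ + Δv₂ = 2.159 + 1.391 = 3.550 km/s.

Δv = 3550 m/s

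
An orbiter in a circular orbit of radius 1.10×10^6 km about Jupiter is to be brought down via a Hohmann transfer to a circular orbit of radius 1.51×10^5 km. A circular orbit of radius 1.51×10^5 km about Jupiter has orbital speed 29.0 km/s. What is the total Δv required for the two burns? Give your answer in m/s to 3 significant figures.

Δv = 14900 m/s

From the circular-orbit relation v² = μ/r at r = 1.51×10^5 km: μ = v²r = (29.0)² × 1.51×10^5 = 1.26991×10^8 km³/s².
Semi-major axis of the transfer orbit: a_t = (1.100×10^6 + 1.510×10^5)/2 = 6.255×10^5 km.
At r₁ the circular-orbit speed is v₁ = √(μ/r₁) = 10.7446 km/s.
Transfer-orbit speed at r₁ (vis-viva equation): v_a = √[μ(2/r₁ − 1/a_t)] = 5.27916 km/s.
First burn Δv₁ = |v_a − v₁| = 5.465 km/s.
Circular speed at r₂: v₂ = √(μ/r₂) = 29.000 km/s.
Transfer-orbit speed at r₂: v_p = √[μ(2/r₂ − 1/a_t)] = 38.457 km/s.
Second burn Δv₂ = |v₂ − v_p| = 9.457 km/s.
Δv = Δv₁ + Δv₂ = 5.465 + 9.457 = 14.92 km/s.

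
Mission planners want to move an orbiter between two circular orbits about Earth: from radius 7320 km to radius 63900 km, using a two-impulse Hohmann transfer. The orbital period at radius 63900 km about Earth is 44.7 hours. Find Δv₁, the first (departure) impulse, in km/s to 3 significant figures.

Δv₁ = 2.50 km/s

From Kepler's third law T² = 4π²r³/μ at r = 63900 km, T = 44.7 hours = 44.7 × 3600 s = 1.6092×10^5 s: μ = 4π²r³/T² = 3.97779×10^5 km³/s².
Semi-major axis of the transfer orbit: a_t = (7320 + 63900)/2 = 35610 km.
On the circular orbit at r = 7320 km, v_c = √(μ/r) = 7.372 km/s.
Transfer-orbit speed at the same r (vis-viva, a = a_t): v_t = √[μ(2/r − 1/a_t)] = 9.875 km/s.
Δv₁ = |v_t − v_c| = |9.875 − 7.372| = 2.503 km/s.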